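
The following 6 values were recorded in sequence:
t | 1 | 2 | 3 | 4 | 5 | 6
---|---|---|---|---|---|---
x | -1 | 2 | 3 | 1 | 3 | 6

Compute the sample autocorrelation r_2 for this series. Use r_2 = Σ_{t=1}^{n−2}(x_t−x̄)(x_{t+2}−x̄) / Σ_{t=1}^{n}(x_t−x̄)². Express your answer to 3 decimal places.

-0.228

Mean x̄ = (-1 + 2 + 3 + 1 + 3 + 6)/6 = 2.3333
Deviations from mean: -3.3333, -0.3333, 0.6667, -1.3333, 0.6667, 3.6667
Σ(x_t−x̄)(x_{t+2}−x̄) = (-2.2222) + (0.4444) + (0.4444) + (-4.8889) = -6.2222
Denominator Σ(x_t−x̄)² = 27.3333
r_2 = -6.2222 / 27.3333 = -0.228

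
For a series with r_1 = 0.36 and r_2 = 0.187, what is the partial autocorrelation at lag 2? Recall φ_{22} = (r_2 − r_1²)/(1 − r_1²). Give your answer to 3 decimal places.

0.066

φ_{22} = (r_2 − r_1²) / (1 − r_1²)
r_1² = (0.36)² = 0.1296
Numerator = 0.187 − 0.1296 = 0.0574; denominator = 1 − 0.1296 = 0.8704
φ_{22} = 0.0574 / 0.8704 = 0.066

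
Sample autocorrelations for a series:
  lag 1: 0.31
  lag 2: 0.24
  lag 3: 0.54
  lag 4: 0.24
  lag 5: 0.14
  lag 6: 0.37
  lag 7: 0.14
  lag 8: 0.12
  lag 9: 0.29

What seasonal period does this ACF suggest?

The largest autocorrelation is r_3 = 0.54, with a weaker echo at lag 6 (0.37); the remaining lags stay at or below 0.31. The elevated value at lag 1 (0.31), dropping to 0.24 at lag 2, reflects decaying short-term dependence rather than seasonality.
The dominant spike at lag 3 indicates a seasonal period of 3.

3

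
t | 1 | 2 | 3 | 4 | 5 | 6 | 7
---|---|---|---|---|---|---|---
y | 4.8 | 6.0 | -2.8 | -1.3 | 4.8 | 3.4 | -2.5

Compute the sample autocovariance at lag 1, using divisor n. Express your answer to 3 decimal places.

Mean ȳ = (4.8 + 6.0 − 2.8 − 1.3 + 4.8 + 3.4 − 2.5)/7 = 1.7714
Σ_{t=1}^{6}(y_t−ȳ)(y_{t+1}−ȳ) = -3.8094
γ_1 = -3.8094 / 7 = -0.544

-0.544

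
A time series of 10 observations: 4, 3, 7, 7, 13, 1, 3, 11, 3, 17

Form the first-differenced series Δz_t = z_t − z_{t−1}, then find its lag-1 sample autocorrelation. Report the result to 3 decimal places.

-0.518

First differences Δz: -1, 4, 0, 6, -12, 2, 8, -8, 14
Mean of differences = 1.4444
Numerator Σ(Δz_t−Δz̄)(Δz_{t+1}−Δz̄) = -262.0864
Denominator Σ(Δz_t−Δz̄)² = 506.2222
r_1(Δz) = -262.0864 / 506.2222 = -0.518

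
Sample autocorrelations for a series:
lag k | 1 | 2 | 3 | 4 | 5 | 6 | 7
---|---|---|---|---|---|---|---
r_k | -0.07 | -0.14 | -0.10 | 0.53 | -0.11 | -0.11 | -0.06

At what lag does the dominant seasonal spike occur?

The largest autocorrelation is r_4 = 0.53; the remaining lags stay at or below -0.06.
The dominant spike at lag 4 indicates a seasonal period of 4.

4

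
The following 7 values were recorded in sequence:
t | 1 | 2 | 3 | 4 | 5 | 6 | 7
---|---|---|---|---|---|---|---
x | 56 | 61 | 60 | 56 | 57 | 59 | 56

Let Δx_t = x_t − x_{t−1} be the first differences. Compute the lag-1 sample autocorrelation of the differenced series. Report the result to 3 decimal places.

-0.161

First differences Δx: 5, -1, -4, 1, 2, -3
Mean of differences = 0.0000
Numerator Σ(Δx_t−Δx̄)(Δx_{t+1}−Δx̄) = -9.0000
Denominator Σ(Δx_t−Δx̄)² = 56.0000
r_1(Δx) = -9.0000 / 56.0000 = -0.161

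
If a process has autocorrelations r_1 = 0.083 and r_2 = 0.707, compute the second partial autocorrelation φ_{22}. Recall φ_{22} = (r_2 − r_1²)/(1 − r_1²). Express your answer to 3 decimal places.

φ_{22} = (r_2 − r_1²) / (1 − r_1²)
r_1² = (0.083)² = 0.006889
Numerator = 0.707 − 0.0069 = 0.7001; denominator = 1 − 0.0069 = 0.9931
φ_{22} = 0.7001 / 0.9931 = 0.705

0.705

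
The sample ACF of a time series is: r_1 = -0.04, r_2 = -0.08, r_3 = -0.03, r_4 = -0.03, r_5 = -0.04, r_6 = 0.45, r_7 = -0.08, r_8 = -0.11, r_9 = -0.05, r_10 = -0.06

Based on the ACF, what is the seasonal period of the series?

The largest autocorrelation is r_6 = 0.45; the remaining lags stay at or below -0.03.
The dominant spike at lag 6 indicates a seasonal period of 6.

6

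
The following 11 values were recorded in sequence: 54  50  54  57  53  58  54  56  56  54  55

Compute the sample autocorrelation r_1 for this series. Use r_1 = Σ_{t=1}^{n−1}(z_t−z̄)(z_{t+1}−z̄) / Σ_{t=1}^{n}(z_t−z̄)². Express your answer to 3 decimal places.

-0.155

Mean z̄ = (54 + 50 + 54 + 57 + 53 + 58 + 54 + 56 + 56 + 54 + 55)/11 = 54.6364
Numerator Σ_{t=1}^{10}(z_t−z̄)(z_{t+1}−z̄) = -7.2231
Denominator Σ(z_t−z̄)² = 46.5455
r_1 = -7.2231 / 46.5455 = -0.155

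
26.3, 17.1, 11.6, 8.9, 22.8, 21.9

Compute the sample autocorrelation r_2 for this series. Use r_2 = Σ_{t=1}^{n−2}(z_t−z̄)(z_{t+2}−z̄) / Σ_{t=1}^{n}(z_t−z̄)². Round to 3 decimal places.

Mean z̄ = (26.3 + 17.1 + 11.6 + 8.9 + 22.8 + 21.9)/6 = 18.1000
Σ(z_t−z̄)(z_{t+2}−z̄) = (-53.3000) + (9.2000) + (-30.5500) + (-34.9600) = -109.6100
Denominator Σ(z_t−z̄)² = 231.6600
r_2 = -109.6100 / 231.6600 = -0.473

-0.473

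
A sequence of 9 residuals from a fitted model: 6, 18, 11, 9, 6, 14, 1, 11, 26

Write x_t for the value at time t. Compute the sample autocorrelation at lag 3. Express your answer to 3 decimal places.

Mean x̄ = (6 + 18 + 11 + 9 + 6 + 14 + 1 + 11 + 26)/9 = 11.3333
Σ(x_t−x̄)(x_{t+3}−x̄) = (12.4444) + (-35.5556) + (-0.8889) + (24.1111) + (1.7778) + (39.1111) = 41.0000
Denominator Σ(x_t−x̄)² = 436.0000
r_3 = 41.0000 / 436.0000 = 0.094

0.094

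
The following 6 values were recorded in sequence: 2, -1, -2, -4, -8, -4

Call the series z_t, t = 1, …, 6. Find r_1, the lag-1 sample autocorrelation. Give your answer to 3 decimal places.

0.378

Mean z̄ = (2 − 1 − 2 − 4 − 8 − 4)/6 = -2.8333
Σ(z_t−z̄)(z_{t+1}−z̄) = (8.8611) + (1.5278) + (-0.9722) + (6.0278) + (6.0278) = 21.4722
Denominator Σ(z_t−z̄)² = 56.8333
r_1 = 21.4722 / 56.8333 = 0.378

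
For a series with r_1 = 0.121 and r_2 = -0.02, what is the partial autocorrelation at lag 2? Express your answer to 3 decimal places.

-0.035

φ_{22} = (r_2 − r_1²) / (1 − r_1²)
r_1² = (0.121)² = 0.014641
Numerator = -0.02 − 0.0146 = -0.0346; denominator = 1 − 0.0146 = 0.9854
φ_{22} = -0.0346 / 0.9854 = -0.035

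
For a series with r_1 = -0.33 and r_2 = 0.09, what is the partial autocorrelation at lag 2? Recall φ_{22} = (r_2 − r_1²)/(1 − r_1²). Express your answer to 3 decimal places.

-0.021

φ_{22} = (r_2 − r_1²) / (1 − r_1²)
r_1² = (-0.33)² = 0.1089
Numerator = 0.09 − 0.1089 = -0.0189; denominator = 1 − 0.1089 = 0.8911
φ_{22} = -0.0189 / 0.8911 = -0.021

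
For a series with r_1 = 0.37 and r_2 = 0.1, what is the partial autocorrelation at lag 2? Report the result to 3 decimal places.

φ_{22} = (r_2 − r_1²) / (1 − r_1²)
r_1² = (0.37)² = 0.1369
Numerator = 0.1 − 0.1369 = -0.0369; denominator = 1 − 0.1369 = 0.8631
φ_{22} = -0.0369 / 0.8631 = -0.043

-0.043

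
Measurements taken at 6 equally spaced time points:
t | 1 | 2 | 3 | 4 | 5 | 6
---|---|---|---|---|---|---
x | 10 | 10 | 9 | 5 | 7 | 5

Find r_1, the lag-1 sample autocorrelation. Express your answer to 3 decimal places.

0.313

Mean x̄ = (10 + 10 + 9 + 5 + 7 + 5)/6 = 7.6667
Deviations from mean: 2.3333, 2.3333, 1.3333, -2.6667, -0.6667, -2.6667
Σ(x_t−x̄)(x_{t+1}−x̄) = (5.4444) + (3.1111) + (-3.5556) + (1.7778) + (1.7778) = 8.5556
Denominator Σ(x_t−x̄)² = 27.3333
r_1 = 8.5556 / 27.3333 = 0.313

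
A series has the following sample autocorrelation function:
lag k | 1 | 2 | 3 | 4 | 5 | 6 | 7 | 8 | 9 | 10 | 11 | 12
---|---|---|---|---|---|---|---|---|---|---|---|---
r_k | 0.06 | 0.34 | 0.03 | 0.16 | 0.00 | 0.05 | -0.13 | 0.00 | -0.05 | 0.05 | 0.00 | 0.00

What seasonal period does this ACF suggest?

2

The largest autocorrelation is r_2 = 0.34, with a weaker echo at lag 4 (0.16); the remaining lags stay at or below 0.06.
The dominant spike at lag 2 indicates a seasonal period of 2.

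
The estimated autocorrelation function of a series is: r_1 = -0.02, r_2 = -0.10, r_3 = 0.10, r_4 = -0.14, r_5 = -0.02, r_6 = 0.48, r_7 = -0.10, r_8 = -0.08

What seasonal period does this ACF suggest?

The largest autocorrelation is r_6 = 0.48; the remaining lags stay at or below 0.10.
The dominant spike at lag 6 indicates a seasonal period of 6.

6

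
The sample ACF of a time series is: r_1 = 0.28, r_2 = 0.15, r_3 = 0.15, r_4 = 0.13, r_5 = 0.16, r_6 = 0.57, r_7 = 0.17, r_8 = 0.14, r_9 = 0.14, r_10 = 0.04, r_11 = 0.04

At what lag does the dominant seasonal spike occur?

6

The largest autocorrelation is r_6 = 0.57; the remaining lags stay at or below 0.28. The elevated value at lag 1 (0.28), dropping to 0.15 at lag 2, reflects decaying short-term dependence rather than seasonality.
The dominant spike at lag 6 indicates a seasonal period of 6.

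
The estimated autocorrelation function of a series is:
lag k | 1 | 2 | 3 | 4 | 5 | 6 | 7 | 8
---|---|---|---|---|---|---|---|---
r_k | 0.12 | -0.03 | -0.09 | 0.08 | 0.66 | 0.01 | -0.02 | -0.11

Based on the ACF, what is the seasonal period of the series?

The largest autocorrelation is r_5 = 0.66; the remaining lags stay at or below 0.12.
The dominant spike at lag 5 indicates a seasonal period of 5.

5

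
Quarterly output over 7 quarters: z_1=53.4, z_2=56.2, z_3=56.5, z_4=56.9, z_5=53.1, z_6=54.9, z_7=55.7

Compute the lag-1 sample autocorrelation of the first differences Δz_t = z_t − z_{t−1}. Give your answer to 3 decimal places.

-0.220

First differences Δz: 2.8, 0.3, 0.4, -3.8, 1.8, 0.8
Mean of differences = 0.3833
Numerator Σ(Δz_t−Δz̄)(Δz_{t+1}−Δz̄) = -5.6086
Denominator Σ(Δz_t−Δz̄)² = 25.5283
r_1(Δz) = -5.6086 / 25.5283 = -0.220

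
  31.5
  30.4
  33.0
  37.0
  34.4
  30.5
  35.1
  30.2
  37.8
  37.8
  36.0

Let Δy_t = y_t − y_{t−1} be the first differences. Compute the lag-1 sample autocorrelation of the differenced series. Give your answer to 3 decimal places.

First differences Δy: -1.1, 2.6, 4.0, -2.6, -3.9, 4.6, -4.9, 7.6, 0.0, -1.8
Mean of differences = 0.4500
Numerator Σ(Δy_t−Δȳ)(Δy_{t+1}−Δȳ) = -73.9725
Denominator Σ(Δy_t−Δȳ)² = 150.0850
r_1(Δy) = -73.9725 / 150.0850 = -0.493

-0.493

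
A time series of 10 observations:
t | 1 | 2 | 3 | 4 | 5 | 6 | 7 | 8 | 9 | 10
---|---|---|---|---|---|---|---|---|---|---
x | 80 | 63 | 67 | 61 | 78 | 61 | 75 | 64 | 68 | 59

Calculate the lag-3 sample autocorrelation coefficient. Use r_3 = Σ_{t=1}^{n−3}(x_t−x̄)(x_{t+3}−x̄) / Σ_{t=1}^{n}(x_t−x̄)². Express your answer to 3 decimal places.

Mean x̄ = (80 + 63 + 67 + 61 + 78 + 61 + 75 + 64 + 68 + 59)/10 = 67.6000
Σ(x_t−x̄)(x_{t+3}−x̄) = (-81.8400) + (-47.8400) + (3.9600) + (-48.8400) + (-37.4400) + (-2.6400) + (-63.6400) = -278.2800
Denominator Σ(x_t−x̄)² = 512.4000
r_3 = -278.2800 / 512.4000 = -0.543

-0.543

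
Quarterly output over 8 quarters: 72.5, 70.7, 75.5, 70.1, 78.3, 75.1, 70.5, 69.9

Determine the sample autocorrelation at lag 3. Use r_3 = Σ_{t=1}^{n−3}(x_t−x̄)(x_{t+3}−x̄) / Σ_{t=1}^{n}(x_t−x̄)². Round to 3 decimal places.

Mean x̄ = (72.5 + 70.7 + 75.5 + 70.1 + 78.3 + 75.1 + 70.5 + 69.9)/8 = 72.8250
Deviations from mean: -0.3250, -2.1250, 2.6750, -2.7250, 5.4750, 2.2750, -2.3250, -2.9250
Σ(x_t−x̄)(x_{t+3}−x̄) = (0.8856) + (-11.6344) + (6.0856) + (6.3356) + (-16.0144) = -14.3419
Denominator Σ(x_t−x̄)² = 68.3150
r_3 = -14.3419 / 68.3150 = -0.210

-0.210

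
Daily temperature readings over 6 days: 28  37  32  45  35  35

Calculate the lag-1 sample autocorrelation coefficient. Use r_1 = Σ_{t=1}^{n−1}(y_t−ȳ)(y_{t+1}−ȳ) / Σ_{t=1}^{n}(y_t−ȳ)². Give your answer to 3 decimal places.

Mean ȳ = (28 + 37 + 32 + 45 + 35 + 35)/6 = 35.3333
Deviations from mean: -7.3333, 1.6667, -3.3333, 9.6667, -0.3333, -0.3333
Σ(y_t−ȳ)(y_{t+1}−ȳ) = (-12.2222) + (-5.5556) + (-32.2222) + (-3.2222) + (0.1111) = -53.1111
Denominator Σ(y_t−ȳ)² = 161.3333
r_1 = -53.1111 / 161.3333 = -0.329

-0.329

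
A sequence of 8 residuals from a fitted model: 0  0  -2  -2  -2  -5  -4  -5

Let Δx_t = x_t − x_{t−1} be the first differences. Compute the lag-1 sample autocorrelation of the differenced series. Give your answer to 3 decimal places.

First differences Δx: 0, -2, 0, 0, -3, 1, -1
Mean of differences = -0.7143
Numerator Σ(Δx_t−Δx̄)(Δx_{t+1}−Δx̄) = -7.3673
Denominator Σ(Δx_t−Δx̄)² = 11.4286
r_1(Δx) = -7.3673 / 11.4286 = -0.645

-0.645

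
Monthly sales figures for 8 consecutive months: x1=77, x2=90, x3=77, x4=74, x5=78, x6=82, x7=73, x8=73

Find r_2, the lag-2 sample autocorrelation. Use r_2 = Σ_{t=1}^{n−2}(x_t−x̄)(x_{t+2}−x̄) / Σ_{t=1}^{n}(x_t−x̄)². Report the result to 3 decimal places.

-0.364

Mean x̄ = (77 + 90 + 77 + 74 + 78 + 82 + 73 + 73)/8 = 78.0000
Numerator Σ_{t=1}^{6}(x_t−x̄)(x_{t+2}−x̄) = -83.0000
Denominator Σ(x_t−x̄)² = 228.0000
r_2 = -83.0000 / 228.0000 = -0.364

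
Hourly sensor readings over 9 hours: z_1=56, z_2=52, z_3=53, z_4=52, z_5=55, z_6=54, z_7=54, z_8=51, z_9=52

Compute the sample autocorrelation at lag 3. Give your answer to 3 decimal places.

-0.538

Mean z̄ = (56 + 52 + 53 + 52 + 55 + 54 + 54 + 51 + 52)/9 = 53.2222
Σ(z_t−z̄)(z_{t+3}−z̄) = (-3.3951) + (-2.1728) + (-0.1728) + (-0.9506) + (-3.9506) + (-0.9506) = -11.5926
Denominator Σ(z_t−z̄)² = 21.5556
r_3 = -11.5926 / 21.5556 = -0.538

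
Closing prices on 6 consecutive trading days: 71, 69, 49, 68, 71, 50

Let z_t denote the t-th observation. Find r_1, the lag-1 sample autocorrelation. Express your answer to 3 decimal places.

-0.307

Mean z̄ = (71 + 69 + 49 + 68 + 71 + 50)/6 = 63.0000
Deviations from mean: 8.0000, 6.0000, -14.0000, 5.0000, 8.0000, -13.0000
Σ(z_t−z̄)(z_{t+1}−z̄) = (48.0000) + (-84.0000) + (-70.0000) + (40.0000) + (-104.0000) = -170.0000
Denominator Σ(z_t−z̄)² = 554.0000
r_1 = -170.0000 / 554.0000 = -0.307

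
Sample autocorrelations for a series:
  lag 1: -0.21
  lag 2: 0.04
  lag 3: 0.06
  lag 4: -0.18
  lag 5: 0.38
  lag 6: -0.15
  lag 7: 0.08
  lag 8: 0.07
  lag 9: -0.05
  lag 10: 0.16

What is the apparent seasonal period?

The largest autocorrelation is r_5 = 0.38, with a weaker echo at lag 10 (0.16); the remaining lags stay at or below 0.08.
The dominant spike at lag 5 indicates a seasonal period of 5.

5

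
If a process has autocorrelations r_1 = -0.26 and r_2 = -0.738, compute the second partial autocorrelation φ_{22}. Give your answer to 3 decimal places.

-0.864

φ_{22} = (r_2 − r_1²) / (1 − r_1²)
r_1² = (-0.26)² = 0.0676
Numerator = -0.738 − 0.0676 = -0.8056; denominator = 1 − 0.0676 = 0.9324
φ_{22} = -0.8056 / 0.9324 = -0.864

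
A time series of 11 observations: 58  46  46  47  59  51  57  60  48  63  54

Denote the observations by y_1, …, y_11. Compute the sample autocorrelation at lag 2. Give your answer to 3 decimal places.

Mean ȳ = (58 + 46 + 46 + 47 + 59 + 51 + 57 + 60 + 48 + 63 + 54)/11 = 53.5455
Numerator Σ_{t=1}^{9}(y_t−ȳ)(y_{t+2}−ȳ) = 33.0413
Denominator Σ(y_t−ȳ)² = 386.7273
r_2 = 33.0413 / 386.7273 = 0.085

0.085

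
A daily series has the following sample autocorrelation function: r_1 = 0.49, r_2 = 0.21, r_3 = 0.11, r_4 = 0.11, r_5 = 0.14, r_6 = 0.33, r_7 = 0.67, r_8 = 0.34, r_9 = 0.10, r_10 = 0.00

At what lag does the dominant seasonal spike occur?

7

The largest autocorrelation is r_7 = 0.67; the remaining lags stay at or below 0.49. The elevated value at lag 1 (0.49), dropping to 0.21 at lag 2, reflects decaying short-term dependence rather than seasonality.
The dominant spike at lag 7 indicates a seasonal period of 7.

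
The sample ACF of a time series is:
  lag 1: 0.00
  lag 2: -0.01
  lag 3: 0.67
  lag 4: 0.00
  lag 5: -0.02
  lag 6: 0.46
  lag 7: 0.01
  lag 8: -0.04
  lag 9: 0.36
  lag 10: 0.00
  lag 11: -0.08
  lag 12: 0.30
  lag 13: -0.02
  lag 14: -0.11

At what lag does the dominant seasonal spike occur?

The largest autocorrelation is r_3 = 0.67, with weaker echoes at lags 6 (0.46), 9 (0.36) and 12 (0.30); the remaining lags stay at or below 0.01.
The dominant spike at lag 3 indicates a seasonal period of 3.

3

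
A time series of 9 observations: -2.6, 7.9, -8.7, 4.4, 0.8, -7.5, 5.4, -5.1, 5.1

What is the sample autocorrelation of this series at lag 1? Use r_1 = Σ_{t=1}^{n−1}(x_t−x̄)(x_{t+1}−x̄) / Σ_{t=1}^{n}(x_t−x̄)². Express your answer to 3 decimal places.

Mean x̄ = (-2.6 + 7.9 − 8.7 + 4.4 + 0.8 − 7.5 + 5.4 − 5.1 + 5.1)/9 = -0.0333
Numerator Σ_{t=1}^{8}(x_t−x̄)(x_{t+1}−x̄) = -224.1744
Denominator Σ(x_t−x̄)² = 302.2800
r_1 = -224.1744 / 302.2800 = -0.742

-0.742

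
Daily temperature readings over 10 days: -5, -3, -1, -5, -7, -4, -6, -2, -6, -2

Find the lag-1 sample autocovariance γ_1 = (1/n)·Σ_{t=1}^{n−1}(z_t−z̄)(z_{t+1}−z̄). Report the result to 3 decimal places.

Mean z̄ = (-5 − 3 − 1 − 5 − 7 − 4 − 6 − 2 − 6 − 2)/10 = -4.1000
Σ_{t=1}^{9}(z_t−z̄)(z_{t+1}−z̄) = -10.2100
γ_1 = -10.2100 / 10 = -1.021

-1.021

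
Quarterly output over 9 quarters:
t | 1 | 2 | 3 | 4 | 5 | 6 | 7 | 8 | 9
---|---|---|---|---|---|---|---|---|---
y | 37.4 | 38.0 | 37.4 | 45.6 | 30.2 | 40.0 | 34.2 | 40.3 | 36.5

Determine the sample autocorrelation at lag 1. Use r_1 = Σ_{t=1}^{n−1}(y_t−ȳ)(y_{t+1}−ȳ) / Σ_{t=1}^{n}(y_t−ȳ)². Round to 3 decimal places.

-0.687

Mean ȳ = (37.4 + 38.0 + 37.4 + 45.6 + 30.2 + 40.0 + 34.2 + 40.3 + 36.5)/9 = 37.7333
Numerator Σ_{t=1}^{8}(y_t−ȳ)(y_{t+1}−ȳ) = -99.3811
Denominator Σ(y_t−ȳ)² = 144.6600
r_1 = -99.3811 / 144.6600 = -0.687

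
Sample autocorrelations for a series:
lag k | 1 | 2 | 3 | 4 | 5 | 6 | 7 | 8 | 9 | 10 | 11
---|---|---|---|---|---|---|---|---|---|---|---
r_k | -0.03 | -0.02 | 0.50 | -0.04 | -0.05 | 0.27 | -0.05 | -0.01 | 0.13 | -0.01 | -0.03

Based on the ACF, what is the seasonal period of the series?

3

The largest autocorrelation is r_3 = 0.50, with a weaker echo at lag 6 (0.27); the remaining lags stay at or below 0.13.
The dominant spike at lag 3 indicates a seasonal period of 3.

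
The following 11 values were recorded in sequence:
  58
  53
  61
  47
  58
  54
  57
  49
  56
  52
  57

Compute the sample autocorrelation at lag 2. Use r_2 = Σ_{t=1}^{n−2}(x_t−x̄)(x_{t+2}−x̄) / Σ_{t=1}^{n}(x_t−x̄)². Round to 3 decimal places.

0.528

Mean x̄ = (58 + 53 + 61 + 47 + 58 + 54 + 57 + 49 + 56 + 52 + 57)/11 = 54.7273
Numerator Σ_{t=1}^{9}(x_t−x̄)(x_{t+2}−x̄) = 93.0331
Denominator Σ(x_t−x̄)² = 176.1818
r_2 = 93.0331 / 176.1818 = 0.528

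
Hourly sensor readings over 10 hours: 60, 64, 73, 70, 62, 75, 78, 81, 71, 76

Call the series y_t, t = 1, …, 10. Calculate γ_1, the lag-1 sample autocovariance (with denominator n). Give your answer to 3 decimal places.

Mean ȳ = (60 + 64 + 73 + 70 + 62 + 75 + 78 + 81 + 71 + 76)/10 = 71.0000
Σ_{t=1}^{9}(y_t−ȳ)(y_{t+1}−ȳ) = 132.0000
γ_1 = 132.0000 / 10 = 13.200

13.200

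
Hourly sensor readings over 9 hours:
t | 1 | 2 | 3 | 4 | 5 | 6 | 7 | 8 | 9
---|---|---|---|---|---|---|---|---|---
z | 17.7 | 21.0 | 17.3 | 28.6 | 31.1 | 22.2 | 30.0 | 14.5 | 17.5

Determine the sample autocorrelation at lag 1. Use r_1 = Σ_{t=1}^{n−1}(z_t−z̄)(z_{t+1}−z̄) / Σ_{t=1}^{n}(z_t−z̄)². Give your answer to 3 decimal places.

0.042

Mean z̄ = (17.7 + 21.0 + 17.3 + 28.6 + 31.1 + 22.2 + 30.0 + 14.5 + 17.5)/9 = 22.2111
Numerator Σ_{t=1}^{8}(z_t−z̄)(z_{t+1}−z̄) = 12.9065
Denominator Σ(z_t−z̄)² = 308.0889
r_1 = 12.9065 / 308.0889 = 0.042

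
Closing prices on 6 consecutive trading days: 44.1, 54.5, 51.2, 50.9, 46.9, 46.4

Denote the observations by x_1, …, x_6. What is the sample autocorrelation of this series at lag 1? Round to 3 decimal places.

Mean x̄ = (44.1 + 54.5 + 51.2 + 50.9 + 46.9 + 46.4)/6 = 49.0000
Σ(x_t−x̄)(x_{t+1}−x̄) = (-26.9500) + (12.1000) + (4.1800) + (-3.9900) + (5.4600) = -9.2000
Denominator Σ(x_t−x̄)² = 73.8800
r_1 = -9.2000 / 73.8800 = -0.125

-0.125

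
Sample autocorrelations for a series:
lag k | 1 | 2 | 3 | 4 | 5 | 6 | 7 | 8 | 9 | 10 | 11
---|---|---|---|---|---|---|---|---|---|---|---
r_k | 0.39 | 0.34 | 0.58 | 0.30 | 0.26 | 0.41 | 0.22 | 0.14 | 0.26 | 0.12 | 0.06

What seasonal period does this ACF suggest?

The largest autocorrelation is r_3 = 0.58, with a weaker echo at lag 6 (0.41); the remaining lags stay at or below 0.39. The elevated value at lag 1 (0.39), dropping to 0.34 at lag 2, reflects decaying short-term dependence rather than seasonality.
The dominant spike at lag 3 indicates a seasonal period of 3.

3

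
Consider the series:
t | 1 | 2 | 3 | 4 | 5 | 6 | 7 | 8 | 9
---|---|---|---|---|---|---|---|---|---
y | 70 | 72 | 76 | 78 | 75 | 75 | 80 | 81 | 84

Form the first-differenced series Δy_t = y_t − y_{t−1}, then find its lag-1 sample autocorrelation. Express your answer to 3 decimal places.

First differences Δy: 2, 4, 2, -3, 0, 5, 1, 3
Mean of differences = 1.7500
Numerator Σ(Δy_t−Δȳ)(Δy_{t+1}−Δȳ) = -0.8125
Denominator Σ(Δy_t−Δȳ)² = 43.5000
r_1(Δy) = -0.8125 / 43.5000 = -0.019

-0.019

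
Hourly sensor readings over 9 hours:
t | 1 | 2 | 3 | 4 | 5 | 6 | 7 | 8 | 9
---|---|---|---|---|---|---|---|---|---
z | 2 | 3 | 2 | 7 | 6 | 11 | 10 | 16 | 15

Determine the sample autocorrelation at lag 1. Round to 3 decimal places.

Mean z̄ = (2 + 3 + 2 + 7 + 6 + 11 + 10 + 16 + 15)/9 = 8.0000
Numerator Σ_{t=1}^{8}(z_t−z̄)(z_{t+1}−z̄) = 140.0000
Denominator Σ(z_t−z̄)² = 228.0000
r_1 = 140.0000 / 228.0000 = 0.614

0.614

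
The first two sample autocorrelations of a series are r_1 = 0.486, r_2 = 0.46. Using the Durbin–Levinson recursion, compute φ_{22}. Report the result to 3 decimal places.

φ_{22} = (r_2 − r_1²) / (1 − r_1²)
r_1² = (0.486)² = 0.236196
Numerator = 0.46 − 0.2362 = 0.2238; denominator = 1 − 0.2362 = 0.7638
φ_{22} = 0.2238 / 0.7638 = 0.293

0.293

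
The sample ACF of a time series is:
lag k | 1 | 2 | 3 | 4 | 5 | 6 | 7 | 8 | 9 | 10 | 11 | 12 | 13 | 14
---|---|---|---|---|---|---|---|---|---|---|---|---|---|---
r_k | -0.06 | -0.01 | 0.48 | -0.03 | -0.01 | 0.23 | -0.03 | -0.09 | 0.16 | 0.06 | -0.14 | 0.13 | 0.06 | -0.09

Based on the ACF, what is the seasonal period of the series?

3

The largest autocorrelation is r_3 = 0.48, with weaker echoes at lags 6 (0.23) and 9 (0.16); the remaining lags stay at or below 0.13.
The dominant spike at lag 3 indicates a seasonal period of 3.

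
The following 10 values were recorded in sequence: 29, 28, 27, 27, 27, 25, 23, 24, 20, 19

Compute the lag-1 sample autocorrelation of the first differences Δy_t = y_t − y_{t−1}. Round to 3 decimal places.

-0.422

First differences Δy: -1, -1, 0, 0, -2, -2, 1, -4, -1
Mean of differences = -1.1111
Numerator Σ(Δy_t−Δȳ)(Δy_{t+1}−Δȳ) = -7.1235
Denominator Σ(Δy_t−Δȳ)² = 16.8889
r_1(Δy) = -7.1235 / 16.8889 = -0.422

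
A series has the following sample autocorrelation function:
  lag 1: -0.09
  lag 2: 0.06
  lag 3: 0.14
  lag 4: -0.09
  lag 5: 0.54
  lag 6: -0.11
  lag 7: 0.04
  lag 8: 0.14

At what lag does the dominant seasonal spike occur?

5

The largest autocorrelation is r_5 = 0.54; the remaining lags stay at or below 0.14.
The dominant spike at lag 5 indicates a seasonal period of 5.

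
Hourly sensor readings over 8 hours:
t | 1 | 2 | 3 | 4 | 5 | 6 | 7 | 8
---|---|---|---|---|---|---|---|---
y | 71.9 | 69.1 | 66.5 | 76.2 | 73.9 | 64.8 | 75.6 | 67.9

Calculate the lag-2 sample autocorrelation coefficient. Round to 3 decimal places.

Mean ȳ = (71.9 + 69.1 + 66.5 + 76.2 + 73.9 + 64.8 + 75.6 + 67.9)/8 = 70.7375
Σ(y_t−ȳ)(y_{t+2}−ȳ) = (-4.9261) + (-8.9448) + (-13.4011) + (-32.4336) + (15.3777) + (16.8477) = -27.4803
Denominator Σ(y_t−ȳ)² = 128.7788
r_2 = -27.4803 / 128.7788 = -0.213

-0.213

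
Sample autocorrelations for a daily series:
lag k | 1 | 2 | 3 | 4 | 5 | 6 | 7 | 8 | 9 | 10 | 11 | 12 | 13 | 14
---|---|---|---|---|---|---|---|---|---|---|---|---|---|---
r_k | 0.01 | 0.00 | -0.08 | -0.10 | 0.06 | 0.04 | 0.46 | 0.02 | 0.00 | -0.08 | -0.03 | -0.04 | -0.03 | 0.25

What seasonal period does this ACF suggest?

The largest autocorrelation is r_7 = 0.46, with a weaker echo at lag 14 (0.25); the remaining lags stay at or below 0.06.
The dominant spike at lag 7 indicates a seasonal period of 7.

7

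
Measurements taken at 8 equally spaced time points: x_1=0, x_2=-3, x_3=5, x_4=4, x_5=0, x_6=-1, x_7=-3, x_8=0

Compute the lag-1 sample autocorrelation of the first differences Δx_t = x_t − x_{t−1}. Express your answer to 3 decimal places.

-0.269

First differences Δx: -3, 8, -1, -4, -1, -2, 3
Mean of differences = 0.0000
Numerator Σ(Δx_t−Δx̄)(Δx_{t+1}−Δx̄) = -28.0000
Denominator Σ(Δx_t−Δx̄)² = 104.0000
r_1(Δx) = -28.0000 / 104.0000 = -0.269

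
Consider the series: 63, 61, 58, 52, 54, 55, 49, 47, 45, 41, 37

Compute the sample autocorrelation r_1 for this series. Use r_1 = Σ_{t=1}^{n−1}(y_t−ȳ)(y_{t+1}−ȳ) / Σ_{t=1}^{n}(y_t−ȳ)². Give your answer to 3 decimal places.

Mean ȳ = (63 + 61 + 58 + 52 + 54 + 55 + 49 + 47 + 45 + 41 + 37)/11 = 51.0909
Numerator Σ_{t=1}^{10}(y_t−ȳ)(y_{t+1}−ȳ) = 435.7190
Denominator Σ(y_t−ȳ)² = 670.9091
r_1 = 435.7190 / 670.9091 = 0.649

0.649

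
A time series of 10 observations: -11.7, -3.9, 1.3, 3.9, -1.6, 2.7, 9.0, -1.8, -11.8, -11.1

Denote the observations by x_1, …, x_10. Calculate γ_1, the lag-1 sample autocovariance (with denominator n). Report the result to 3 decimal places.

18.364

Mean x̄ = (-11.7 − 3.9 + 1.3 + 3.9 − 1.6 + 2.7 + 9.0 − 1.8 − 11.8 − 11.1)/10 = -2.5000
Σ_{t=1}^{9}(x_t−x̄)(x_{t+1}−x̄) = 183.6400
γ_1 = 183.6400 / 10 = 18.364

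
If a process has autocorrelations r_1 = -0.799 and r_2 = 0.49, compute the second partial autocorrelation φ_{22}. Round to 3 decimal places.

-0.410

φ_{22} = (r_2 − r_1²) / (1 − r_1²)
r_1² = (-0.799)² = 0.638401
Numerator = 0.49 − 0.6384 = -0.1484; denominator = 1 − 0.6384 = 0.3616
φ_{22} = -0.1484 / 0.3616 = -0.410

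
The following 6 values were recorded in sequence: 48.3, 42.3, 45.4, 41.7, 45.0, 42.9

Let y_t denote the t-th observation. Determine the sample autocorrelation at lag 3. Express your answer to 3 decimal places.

Mean ȳ = (48.3 + 42.3 + 45.4 + 41.7 + 45.0 + 42.9)/6 = 44.2667
Deviations from mean: 4.0333, -1.9667, 1.1333, -2.5667, 0.7333, -1.3667
Σ(y_t−ȳ)(y_{t+3}−ȳ) = (-10.3522) + (-1.4422) + (-1.5489) = -13.3433
Denominator Σ(y_t−ȳ)² = 30.4133
r_3 = -13.3433 / 30.4133 = -0.439

-0.439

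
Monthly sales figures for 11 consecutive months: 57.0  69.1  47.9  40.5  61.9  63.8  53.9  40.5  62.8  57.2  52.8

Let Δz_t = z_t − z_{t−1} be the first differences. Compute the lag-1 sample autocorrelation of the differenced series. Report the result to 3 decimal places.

-0.262

First differences Δz: 12.1, -21.2, -7.4, 21.4, 1.9, -9.9, -13.4, 22.3, -5.6, -4.4
Mean of differences = -0.4200
Numerator Σ(Δz_t−Δz̄)(Δz_{t+1}−Δz̄) = -507.7244
Denominator Σ(Δz_t−Δz̄)² = 1935.9960
r_1(Δz) = -507.7244 / 1935.9960 = -0.262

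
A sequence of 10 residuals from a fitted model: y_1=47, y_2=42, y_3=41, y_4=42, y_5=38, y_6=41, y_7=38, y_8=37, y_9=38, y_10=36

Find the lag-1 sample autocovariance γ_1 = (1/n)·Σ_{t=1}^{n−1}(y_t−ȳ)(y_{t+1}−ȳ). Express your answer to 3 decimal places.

3.000

Mean ȳ = (47 + 42 + 41 + 42 + 38 + 41 + 38 + 37 + 38 + 36)/10 = 40.0000
Σ_{t=1}^{9}(y_t−ȳ)(y_{t+1}−ȳ) = 30.0000
γ_1 = 30.0000 / 10 = 3.000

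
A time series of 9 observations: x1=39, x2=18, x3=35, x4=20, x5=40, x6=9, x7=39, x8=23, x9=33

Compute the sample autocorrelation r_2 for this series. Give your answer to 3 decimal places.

0.668

Mean x̄ = (39 + 18 + 35 + 20 + 40 + 9 + 39 + 23 + 33)/9 = 28.4444
Σ(x_t−x̄)(x_{t+2}−x̄) = (69.1975) + (88.1975) + (75.7531) + (164.1975) + (121.9753) + (105.8642) + (48.0864) = 673.2716
Denominator Σ(x_t−x̄)² = 1008.2222
r_2 = 673.2716 / 1008.2222 = 0.668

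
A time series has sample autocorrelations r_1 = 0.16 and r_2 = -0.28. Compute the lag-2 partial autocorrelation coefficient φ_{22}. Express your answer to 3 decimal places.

-0.314

φ_{22} = (r_2 − r_1²) / (1 − r_1²)
r_1² = (0.16)² = 0.0256
Numerator = -0.28 − 0.0256 = -0.3056; denominator = 1 − 0.0256 = 0.9744
φ_{22} = -0.3056 / 0.9744 = -0.314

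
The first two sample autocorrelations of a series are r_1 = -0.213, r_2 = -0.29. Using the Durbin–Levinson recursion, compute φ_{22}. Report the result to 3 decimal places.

φ_{22} = (r_2 − r_1²) / (1 − r_1²)
r_1² = (-0.213)² = 0.045369
Numerator = -0.29 − 0.0454 = -0.3354; denominator = 1 − 0.0454 = 0.9546
φ_{22} = -0.3354 / 0.9546 = -0.351

-0.351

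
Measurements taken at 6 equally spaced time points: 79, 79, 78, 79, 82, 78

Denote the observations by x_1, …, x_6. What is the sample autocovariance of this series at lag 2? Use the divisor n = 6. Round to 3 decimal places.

-0.481

Mean x̄ = (79 + 79 + 78 + 79 + 82 + 78)/6 = 79.1667
Deviations: -0.1667, -0.1667, -1.1667, -0.1667, 2.8333, -1.1667
Σ_{t=1}^{4}(x_t−x̄)(x_{t+2}−x̄) = -2.8889
γ_2 = -2.8889 / 6 = -0.481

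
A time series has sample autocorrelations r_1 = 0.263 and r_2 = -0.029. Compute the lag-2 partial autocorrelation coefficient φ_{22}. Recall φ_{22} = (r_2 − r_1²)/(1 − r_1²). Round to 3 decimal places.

-0.105

φ_{22} = (r_2 − r_1²) / (1 − r_1²)
r_1² = (0.263)² = 0.069169
Numerator = -0.029 − 0.0692 = -0.0982; denominator = 1 − 0.0692 = 0.9308
φ_{22} = -0.0982 / 0.9308 = -0.105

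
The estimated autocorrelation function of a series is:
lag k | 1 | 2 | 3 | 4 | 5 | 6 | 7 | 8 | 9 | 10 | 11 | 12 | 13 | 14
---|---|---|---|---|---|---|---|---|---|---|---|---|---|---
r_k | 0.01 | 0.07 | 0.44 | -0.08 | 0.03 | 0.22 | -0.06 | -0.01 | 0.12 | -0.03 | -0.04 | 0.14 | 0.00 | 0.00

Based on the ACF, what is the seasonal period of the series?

The largest autocorrelation is r_3 = 0.44, with a weaker echo at lag 6 (0.22); the remaining lags stay at or below 0.14.
The dominant spike at lag 3 indicates a seasonal period of 3.

3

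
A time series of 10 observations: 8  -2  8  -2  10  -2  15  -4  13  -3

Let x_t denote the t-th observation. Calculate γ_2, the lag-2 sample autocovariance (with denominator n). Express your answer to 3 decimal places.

38.088

Mean x̄ = (8 − 2 + 8 − 2 + 10 − 2 + 15 − 4 + 13 − 3)/10 = 4.1000
Σ_{t=1}^{8}(x_t−x̄)(x_{t+2}−x̄) = 380.8800
γ_2 = 380.8800 / 10 = 38.088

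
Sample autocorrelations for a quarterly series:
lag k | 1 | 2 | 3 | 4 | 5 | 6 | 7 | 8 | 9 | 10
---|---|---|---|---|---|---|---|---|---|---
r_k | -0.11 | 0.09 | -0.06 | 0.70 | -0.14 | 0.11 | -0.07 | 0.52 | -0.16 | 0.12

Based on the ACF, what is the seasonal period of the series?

4

The largest autocorrelation is r_4 = 0.70, with a weaker echo at lag 8 (0.52); the remaining lags stay at or below 0.12.
The dominant spike at lag 4 indicates a seasonal period of 4.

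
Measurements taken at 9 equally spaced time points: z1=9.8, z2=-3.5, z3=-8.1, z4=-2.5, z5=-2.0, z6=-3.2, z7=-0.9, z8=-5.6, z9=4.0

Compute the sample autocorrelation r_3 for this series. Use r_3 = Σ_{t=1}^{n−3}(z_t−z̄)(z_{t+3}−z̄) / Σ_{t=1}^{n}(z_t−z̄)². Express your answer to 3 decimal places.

-0.029

Mean z̄ = (9.8 − 3.5 − 8.1 − 2.5 − 2.0 − 3.2 − 0.9 − 5.6 + 4.0)/9 = -1.3333
Σ(z_t−z̄)(z_{t+3}−z̄) = (-12.9889) + (1.4444) + (12.6311) + (-0.5056) + (2.8444) + (-9.9556) = -6.5300
Denominator Σ(z_t−z̄)² = 226.5600
r_3 = -6.5300 / 226.5600 = -0.029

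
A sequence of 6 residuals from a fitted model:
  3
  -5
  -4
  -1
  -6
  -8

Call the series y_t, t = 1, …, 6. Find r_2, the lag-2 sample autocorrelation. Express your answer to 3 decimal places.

-0.219

Mean ȳ = (3 − 5 − 4 − 1 − 6 − 8)/6 = -3.5000
Numerator Σ_{t=1}^{4}(y_t−ȳ)(y_{t+2}−ȳ) = -17.0000
Denominator Σ(y_t−ȳ)² = 77.5000
r_2 = -17.0000 / 77.5000 = -0.219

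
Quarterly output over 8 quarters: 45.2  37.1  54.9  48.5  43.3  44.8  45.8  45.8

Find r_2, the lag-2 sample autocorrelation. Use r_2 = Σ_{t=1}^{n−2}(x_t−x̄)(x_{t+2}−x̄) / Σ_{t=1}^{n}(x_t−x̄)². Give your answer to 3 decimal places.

Mean x̄ = (45.2 + 37.1 + 54.9 + 48.5 + 43.3 + 44.8 + 45.8 + 45.8)/8 = 45.6750
Deviations from mean: -0.4750, -8.5750, 9.2250, 2.8250, -2.3750, -0.8750, 0.1250, 0.1250
Σ(x_t−x̄)(x_{t+2}−x̄) = (-4.3819) + (-24.2244) + (-21.9094) + (-2.4719) + (-0.2969) + (-0.1094) = -53.3938
Denominator Σ(x_t−x̄)² = 173.2750
r_2 = -53.3938 / 173.2750 = -0.308

-0.308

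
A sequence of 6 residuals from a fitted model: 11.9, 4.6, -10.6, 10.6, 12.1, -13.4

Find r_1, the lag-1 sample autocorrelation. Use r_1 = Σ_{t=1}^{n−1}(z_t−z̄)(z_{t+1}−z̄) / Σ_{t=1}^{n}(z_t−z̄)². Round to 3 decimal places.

-0.280

Mean z̄ = (11.9 + 4.6 − 10.6 + 10.6 + 12.1 − 13.4)/6 = 2.5333
Numerator Σ_{t=1}^{5}(z_t−z̄)(z_{t+1}−z̄) = -188.9844
Denominator Σ(z_t−z̄)² = 674.9533
r_1 = -188.9844 / 674.9533 = -0.280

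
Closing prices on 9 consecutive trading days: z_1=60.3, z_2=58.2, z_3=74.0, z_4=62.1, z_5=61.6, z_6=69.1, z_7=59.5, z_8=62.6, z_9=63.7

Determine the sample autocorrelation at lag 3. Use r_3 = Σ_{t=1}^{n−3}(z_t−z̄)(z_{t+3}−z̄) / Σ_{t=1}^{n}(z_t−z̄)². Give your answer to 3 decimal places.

Mean z̄ = (60.3 + 58.2 + 74.0 + 62.1 + 61.6 + 69.1 + 59.5 + 62.6 + 63.7)/9 = 63.4556
Numerator Σ_{t=1}^{6}(z_t−z̄)(z_{t+3}−z̄) = 81.8763
Denominator Σ(z_t−z̄)² = 202.3422
r_3 = 81.8763 / 202.3422 = 0.405

0.405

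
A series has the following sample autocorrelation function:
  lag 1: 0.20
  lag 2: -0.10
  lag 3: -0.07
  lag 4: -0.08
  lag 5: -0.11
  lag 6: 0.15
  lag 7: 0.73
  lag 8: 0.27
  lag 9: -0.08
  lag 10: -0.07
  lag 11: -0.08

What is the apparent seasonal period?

The largest autocorrelation is r_7 = 0.73; the remaining lags stay at or below 0.27.
The dominant spike at lag 7 indicates a seasonal period of 7.

7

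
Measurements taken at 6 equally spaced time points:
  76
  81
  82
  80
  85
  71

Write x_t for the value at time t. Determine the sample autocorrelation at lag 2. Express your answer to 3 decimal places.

Mean x̄ = (76 + 81 + 82 + 80 + 85 + 71)/6 = 79.1667
Σ(x_t−x̄)(x_{t+2}−x̄) = (-8.9722) + (1.5278) + (16.5278) + (-6.8056) = 2.2778
Denominator Σ(x_t−x̄)² = 122.8333
r_2 = 2.2778 / 122.8333 = 0.019

0.019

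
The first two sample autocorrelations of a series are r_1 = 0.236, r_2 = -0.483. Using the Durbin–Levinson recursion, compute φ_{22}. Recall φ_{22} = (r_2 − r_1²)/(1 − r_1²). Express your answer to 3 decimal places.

φ_{22} = (r_2 − r_1²) / (1 − r_1²)
r_1² = (0.236)² = 0.055696
Numerator = -0.483 − 0.0557 = -0.5387; denominator = 1 − 0.0557 = 0.9443
φ_{22} = -0.5387 / 0.9443 = -0.570

-0.570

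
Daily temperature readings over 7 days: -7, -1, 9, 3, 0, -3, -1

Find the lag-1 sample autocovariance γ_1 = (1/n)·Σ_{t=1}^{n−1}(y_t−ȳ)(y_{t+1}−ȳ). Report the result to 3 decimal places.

Mean ȳ = (-7 − 1 + 9 + 3 + 0 − 3 − 1)/7 = 0.0000
Deviations: -7.0000, -1.0000, 9.0000, 3.0000, 0.0000, -3.0000, -1.0000
Σ_{t=1}^{6}(y_t−ȳ)(y_{t+1}−ȳ) = 28.0000
γ_1 = 28.0000 / 7 = 4.000

4.000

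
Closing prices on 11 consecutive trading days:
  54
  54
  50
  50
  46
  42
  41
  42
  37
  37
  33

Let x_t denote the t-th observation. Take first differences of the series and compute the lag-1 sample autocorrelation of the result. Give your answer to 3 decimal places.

First differences Δx: 0, -4, 0, -4, -4, -1, 1, -5, 0, -4
Mean of differences = -2.1000
Numerator Σ(Δx_t−Δx̄)(Δx_{t+1}−Δx̄) = -26.1100
Denominator Σ(Δx_t−Δx̄)² = 46.9000
r_1(Δx) = -26.1100 / 46.9000 = -0.557

-0.557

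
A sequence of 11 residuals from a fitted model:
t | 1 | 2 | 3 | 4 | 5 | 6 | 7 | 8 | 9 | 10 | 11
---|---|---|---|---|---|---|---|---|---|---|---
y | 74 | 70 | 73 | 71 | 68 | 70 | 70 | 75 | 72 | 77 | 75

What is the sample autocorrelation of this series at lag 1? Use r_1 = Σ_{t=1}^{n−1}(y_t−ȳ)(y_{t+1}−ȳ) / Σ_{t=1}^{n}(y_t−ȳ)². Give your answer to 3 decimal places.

Mean ȳ = (74 + 70 + 73 + 71 + 68 + 70 + 70 + 75 + 72 + 77 + 75)/11 = 72.2727
Numerator Σ_{t=1}^{10}(y_t−ȳ)(y_{t+1}−ȳ) = 18.4711
Denominator Σ(y_t−ȳ)² = 76.1818
r_1 = 18.4711 / 76.1818 = 0.242

0.242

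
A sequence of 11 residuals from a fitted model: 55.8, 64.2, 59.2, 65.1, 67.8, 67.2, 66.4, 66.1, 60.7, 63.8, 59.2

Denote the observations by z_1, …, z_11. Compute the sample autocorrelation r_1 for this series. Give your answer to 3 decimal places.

0.122

Mean z̄ = (55.8 + 64.2 + 59.2 + 65.1 + 67.8 + 67.2 + 66.4 + 66.1 + 60.7 + 63.8 + 59.2)/11 = 63.2273
Numerator Σ_{t=1}^{10}(z_t−z̄)(z_{t+1}−z̄) = 18.7502
Denominator Σ(z_t−z̄)² = 153.7818
r_1 = 18.7502 / 153.7818 = 0.122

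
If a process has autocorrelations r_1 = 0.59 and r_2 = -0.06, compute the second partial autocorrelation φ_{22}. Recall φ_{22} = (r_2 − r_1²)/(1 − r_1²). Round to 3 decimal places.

-0.626

φ_{22} = (r_2 − r_1²) / (1 − r_1²)
r_1² = (0.59)² = 0.3481
Numerator = -0.06 − 0.3481 = -0.4081; denominator = 1 − 0.3481 = 0.6519
φ_{22} = -0.4081 / 0.6519 = -0.626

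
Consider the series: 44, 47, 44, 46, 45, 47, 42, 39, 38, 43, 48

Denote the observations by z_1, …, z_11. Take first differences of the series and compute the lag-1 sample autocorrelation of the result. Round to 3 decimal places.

First differences Δz: 3, -3, 2, -1, 2, -5, -3, -1, 5, 5
Mean of differences = 0.4000
Numerator Σ(Δz_t−Δz̄)(Δz_{t+1}−Δz̄) = 10.4400
Denominator Σ(Δz_t−Δz̄)² = 110.4000
r_1(Δz) = 10.4400 / 110.4000 = 0.095

0.095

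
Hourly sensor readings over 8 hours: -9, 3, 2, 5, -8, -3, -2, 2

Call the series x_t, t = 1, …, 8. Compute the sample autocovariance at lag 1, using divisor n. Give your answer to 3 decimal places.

-3.789

Mean x̄ = (-9 + 3 + 2 + 5 − 8 − 3 − 2 + 2)/8 = -1.2500
Deviations: -7.7500, 4.2500, 3.2500, 6.2500, -6.7500, -1.7500, -0.7500, 3.2500
Σ_{t=1}^{7}(x_t−x̄)(x_{t+1}−x̄) = -30.3125
γ_1 = -30.3125 / 8 = -3.789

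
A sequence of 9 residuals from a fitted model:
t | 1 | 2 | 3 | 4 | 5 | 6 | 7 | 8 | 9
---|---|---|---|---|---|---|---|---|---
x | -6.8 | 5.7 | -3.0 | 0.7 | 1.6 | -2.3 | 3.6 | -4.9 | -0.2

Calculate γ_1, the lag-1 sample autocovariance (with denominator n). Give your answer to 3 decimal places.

-9.442

Mean x̄ = (-6.8 + 5.7 − 3.0 + 0.7 + 1.6 − 2.3 + 3.6 − 4.9 − 0.2)/9 = -0.6222
Σ_{t=1}^{8}(x_t−x̄)(x_{t+1}−x̄) = -84.9760
γ_1 = -84.9760 / 9 = -9.442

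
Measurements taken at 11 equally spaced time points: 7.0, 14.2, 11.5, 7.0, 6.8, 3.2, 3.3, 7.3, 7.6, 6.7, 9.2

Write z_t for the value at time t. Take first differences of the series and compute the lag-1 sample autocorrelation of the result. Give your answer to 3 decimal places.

-0.046

First differences Δz: 7.2, -2.7, -4.5, -0.2, -3.6, 0.1, 4.0, 0.3, -0.9, 2.5
Mean of differences = 0.2200
Numerator Σ(Δz_t−Δz̄)(Δz_{t+1}−Δz̄) = -5.3484
Denominator Σ(Δz_t−Δz̄)² = 115.0560
r_1(Δz) = -5.3484 / 115.0560 = -0.046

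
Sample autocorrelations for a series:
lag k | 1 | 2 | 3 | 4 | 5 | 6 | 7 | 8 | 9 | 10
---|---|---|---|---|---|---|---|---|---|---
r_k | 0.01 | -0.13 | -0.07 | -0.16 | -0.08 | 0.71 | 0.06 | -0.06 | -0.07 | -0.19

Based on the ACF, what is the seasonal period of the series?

6

The largest autocorrelation is r_6 = 0.71; the remaining lags stay at or below 0.06.
The dominant spike at lag 6 indicates a seasonal period of 6.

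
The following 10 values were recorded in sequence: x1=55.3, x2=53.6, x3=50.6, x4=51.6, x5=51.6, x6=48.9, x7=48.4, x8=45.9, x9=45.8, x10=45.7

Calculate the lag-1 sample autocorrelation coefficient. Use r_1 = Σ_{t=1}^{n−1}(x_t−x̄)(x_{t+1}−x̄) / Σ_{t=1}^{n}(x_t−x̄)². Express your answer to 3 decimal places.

Mean x̄ = (55.3 + 53.6 + 50.6 + 51.6 + 51.6 + 48.9 + 48.4 + 45.9 + 45.8 + 45.7)/10 = 49.7400
Numerator Σ_{t=1}^{9}(x_t−x̄)(x_{t+1}−x̄) = 65.5964
Denominator Σ(x_t−x̄)² = 102.5640
r_1 = 65.5964 / 102.5640 = 0.640

0.640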